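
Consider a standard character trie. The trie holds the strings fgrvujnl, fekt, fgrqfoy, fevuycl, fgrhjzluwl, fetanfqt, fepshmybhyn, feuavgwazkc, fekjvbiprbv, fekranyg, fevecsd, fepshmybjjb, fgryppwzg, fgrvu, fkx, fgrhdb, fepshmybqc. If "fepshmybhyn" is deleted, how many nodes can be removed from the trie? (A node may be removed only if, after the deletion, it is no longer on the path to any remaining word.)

A node on "fepshmybhyn"'s path can go only if nothing else ends at it or branches off below it.
The suffix "hyn" (3 nodes) is used only by "fepshmybhyn"; the node for "fepshmyb" still has the child "j", so pruning stops there.
Nodes removed: 3

3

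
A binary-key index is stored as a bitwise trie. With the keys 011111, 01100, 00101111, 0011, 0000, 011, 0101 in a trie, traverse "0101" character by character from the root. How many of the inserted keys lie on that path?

1

Check each prefix of "0101" against the stored set — each match is an end-marker on the path.
Prefixes of the query that are stored words: "0101"
Count: 1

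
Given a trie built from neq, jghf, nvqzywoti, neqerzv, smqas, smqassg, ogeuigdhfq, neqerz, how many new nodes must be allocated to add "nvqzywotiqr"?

The longest prefix of "nvqzywotiqr" already in the trie is "nvqzywoti" (length 9).
Each of the 2 remaining characters creates one node.

2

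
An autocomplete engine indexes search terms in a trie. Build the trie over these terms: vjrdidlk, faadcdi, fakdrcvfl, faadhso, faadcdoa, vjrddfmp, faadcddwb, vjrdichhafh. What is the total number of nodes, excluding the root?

40

Insert word by word; a character creates a node only if that edge doesn't already exist:
  "vjrdidlk" → 8 new (v, j, r, d, i, d, l, k)
  "faadcdi" → 7 new (f, a, a, d, c, d, i)
  "fakdrcvfl" → prefix "fa" already present; 7 new (k, d, r, c, v, f, l)
  "faadhso" → prefix "faad" already present; 3 new (h, s, o)
  "faadcdoa" → prefix "faadcd" already present; 2 new (o, a)
  "vjrddfmp" → prefix "vjrd" already present; 4 new (d, f, m, p)
  "faadcddwb" → prefix "faadcd" already present; 3 new (d, w, b)
  "vjrdichhafh" → prefix "vjrdi" already present; 6 new (c, h, h, a, f, h)
Total nodes = 8 + 7 + 7 + 3 + 2 + 4 + 3 + 6 = 40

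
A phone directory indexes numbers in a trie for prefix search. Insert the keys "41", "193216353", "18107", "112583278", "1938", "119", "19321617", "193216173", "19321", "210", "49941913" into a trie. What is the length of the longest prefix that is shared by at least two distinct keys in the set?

8

Equivalently: take the maximum, over all pairs, of their longest common prefix length.
e.g. "19321617" and "193216173" share the prefix "19321617" of length 8; no pair shares a longer one.
Longest shared-prefix length: 8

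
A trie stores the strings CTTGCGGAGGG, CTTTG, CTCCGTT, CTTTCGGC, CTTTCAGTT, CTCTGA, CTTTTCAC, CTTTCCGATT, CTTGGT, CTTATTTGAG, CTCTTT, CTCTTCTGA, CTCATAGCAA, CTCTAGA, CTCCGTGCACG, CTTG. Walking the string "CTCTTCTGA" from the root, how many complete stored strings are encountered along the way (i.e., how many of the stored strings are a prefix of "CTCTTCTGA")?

1

Check each prefix of "CTCTTCTGA" against the stored set — each match is an end-marker on the path.
Prefixes of the query that are stored words: "CTCTTCTGA"
Count: 1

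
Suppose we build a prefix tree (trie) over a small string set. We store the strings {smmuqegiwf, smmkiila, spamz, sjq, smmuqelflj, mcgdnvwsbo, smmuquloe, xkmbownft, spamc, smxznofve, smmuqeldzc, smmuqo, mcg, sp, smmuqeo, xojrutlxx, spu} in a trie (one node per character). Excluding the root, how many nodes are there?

70

Trace insertions, counting only characters that open a new branch:
  "smmuqegiwf" → 10 new (s, m, m, u, q, e, g, i, w, f)
  "smmkiila" → prefix "smm" already present; 5 new (k, i, i, l, a)
  "spamz" → prefix "s" already present; 4 new (p, a, m, z)
  "sjq" → prefix "s" already present; 2 new (j, q)
  "smmuqelflj" → prefix "smmuqe" already present; 4 new (l, f, l, j)
  "mcgdnvwsbo" → 10 new (m, c, g, d, n, v, w, s, b, o)
  "smmuquloe" → prefix "smmuq" already present; 4 new (u, l, o, e)
  "xkmbownft" → 9 new (x, k, m, b, o, w, n, f, t)
  "spamc" → prefix "spam" already present; 1 new (c)
  "smxznofve" → prefix "sm" already present; 7 new (x, z, n, o, f, v, e)
  "smmuqeldzc" → prefix "smmuqel" already present; 3 new (d, z, c)
  "smmuqo" → prefix "smmuq" already present; 1 new (o)
  "mcg" → prefix "mcg" already present; 0 new (none)
  "sp" → prefix "sp" already present; 0 new (none)
  "smmuqeo" → prefix "smmuqe" already present; 1 new (o)
  "xojrutlxx" → prefix "x" already present; 8 new (o, j, r, u, t, l, x, x)
  "spu" → prefix "sp" already present; 1 new (u)
Total nodes = 10 + 5 + 4 + 2 + 4 + 10 + 4 + 9 + 1 + 7 + 3 + 1 + 0 + 0 + 1 + 8 + 1 = 70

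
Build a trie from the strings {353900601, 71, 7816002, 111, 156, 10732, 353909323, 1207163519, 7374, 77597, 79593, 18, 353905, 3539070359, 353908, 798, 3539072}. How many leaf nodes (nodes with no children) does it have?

17

Leaves are exactly the stored words that no other stored word extends.
Those words: "10732", "111", "1207163519", "156", "18", "353900601", "353905", "3539070359", "3539072", "353908", "353909323", "71", "7374", "77597", "7816002", "79593", "798"
Leaf count: 17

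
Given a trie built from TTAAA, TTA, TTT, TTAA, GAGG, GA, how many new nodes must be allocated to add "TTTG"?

"TTT" is already a path in the trie; the remaining "G" must be added.
Each of the 1 remaining characters creates one node.

1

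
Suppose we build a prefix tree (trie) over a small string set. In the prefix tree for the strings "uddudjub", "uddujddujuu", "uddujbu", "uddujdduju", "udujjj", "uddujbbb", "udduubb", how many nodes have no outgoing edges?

A leaf is a node with no children — equivalently, the end of a word that is not a proper prefix of any other stored word.
Those words: "uddudjub", "uddujbbb", "uddujbu", "uddujddujuu", "udduubb", "udujjj"
Leaf count: 6

6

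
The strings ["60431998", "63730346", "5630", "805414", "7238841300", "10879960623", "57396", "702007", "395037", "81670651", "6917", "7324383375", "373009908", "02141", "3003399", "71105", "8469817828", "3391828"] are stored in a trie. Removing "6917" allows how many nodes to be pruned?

After clearing the end-marker at "6917", prune upward until reaching a node still needed by another word.
The suffix "917" (3 nodes) is used only by "6917"; the node for "6" still has the child "0", so pruning stops there.
Nodes removed: 3

3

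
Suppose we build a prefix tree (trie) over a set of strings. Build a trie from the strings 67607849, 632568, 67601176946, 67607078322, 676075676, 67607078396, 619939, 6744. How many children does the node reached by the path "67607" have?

3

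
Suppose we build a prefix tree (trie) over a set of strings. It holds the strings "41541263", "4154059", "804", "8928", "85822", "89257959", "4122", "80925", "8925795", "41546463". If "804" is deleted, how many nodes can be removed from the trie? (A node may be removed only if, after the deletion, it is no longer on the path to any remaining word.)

After clearing the end-marker at "804", prune upward until reaching a node still needed by another word.
The suffix "4" (1 node) is used only by "804"; the node for "80" still has the child "9", so pruning stops there.
Nodes removed: 1

1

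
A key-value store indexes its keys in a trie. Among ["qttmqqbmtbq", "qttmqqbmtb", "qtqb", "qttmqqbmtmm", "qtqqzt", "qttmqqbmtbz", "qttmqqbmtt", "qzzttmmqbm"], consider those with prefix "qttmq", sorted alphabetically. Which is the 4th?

Filter for "qttmq…" and sort: "qttmqqbmtb", "qttmqqbmtbq", "qttmqqbmtbz", "qttmqqbmtmm", "qttmqqbmtt"
Position 4: qttmqqbmtmm

qttmqqbmtmm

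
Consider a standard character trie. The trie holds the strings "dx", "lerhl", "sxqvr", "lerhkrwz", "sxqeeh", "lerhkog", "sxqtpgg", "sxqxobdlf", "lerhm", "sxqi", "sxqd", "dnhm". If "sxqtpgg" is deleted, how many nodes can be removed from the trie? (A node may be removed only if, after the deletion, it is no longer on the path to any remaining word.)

4

After clearing the end-marker at "sxqtpgg", prune upward until reaching a node still needed by another word.
The suffix "tpgg" (4 nodes) is used only by "sxqtpgg"; the node for "sxq" still has the child "v", so pruning stops there.
Nodes removed: 4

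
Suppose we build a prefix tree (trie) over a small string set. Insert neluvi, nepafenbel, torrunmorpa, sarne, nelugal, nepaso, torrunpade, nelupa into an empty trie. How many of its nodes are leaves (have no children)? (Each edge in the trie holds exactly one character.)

Leaves are exactly the stored words that no other stored word extends.
Those words: "nelugal", "nelupa", "neluvi", "nepafenbel", "nepaso", "sarne", "torrunmorpa", "torrunpade"
Leaf count: 8

8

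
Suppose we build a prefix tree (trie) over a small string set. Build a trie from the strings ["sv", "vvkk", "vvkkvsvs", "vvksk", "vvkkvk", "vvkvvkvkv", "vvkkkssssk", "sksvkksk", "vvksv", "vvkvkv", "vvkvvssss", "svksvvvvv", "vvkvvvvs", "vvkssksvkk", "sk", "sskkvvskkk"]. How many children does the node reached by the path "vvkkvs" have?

Walk "vvkkvs" from the root, arriving at one node.
Distinct next characters after "vvkkvs": v.
That node has 1 child edge.

1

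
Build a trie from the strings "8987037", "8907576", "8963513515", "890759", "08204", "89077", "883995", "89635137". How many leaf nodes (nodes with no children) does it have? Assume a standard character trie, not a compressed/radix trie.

8

A leaf is a node with no children — equivalently, the end of a word that is not a proper prefix of any other stored word.
Those words: "08204", "883995", "8907576", "890759", "89077", "8963513515", "89635137", "8987037"
Leaf count: 8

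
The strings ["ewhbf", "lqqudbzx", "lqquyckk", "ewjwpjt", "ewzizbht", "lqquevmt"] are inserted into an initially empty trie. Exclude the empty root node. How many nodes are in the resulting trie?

32

Trie structure (* marks end of a word):
(root)
├─ e
│  └─ w
│     ├─ h
│     │  └─ b
│     │     └─ f *
│     ├─ j
│     │  └─ w
│     │     └─ p
│     │        └─ j
│     │           └─ t *
│     └─ z
│        └─ i
│           └─ z
│              └─ b
│                 └─ h
│                    └─ t *
└─ l
   └─ q
      └─ q
         └─ u
            ├─ d
            │  └─ b
            │     └─ z
            │        └─ x *
            ├─ e
            │  └─ v
            │     └─ m
            │        └─ t *
            └─ y
               └─ c
                  └─ k
                     └─ k *
Counting every labelled node above: 32.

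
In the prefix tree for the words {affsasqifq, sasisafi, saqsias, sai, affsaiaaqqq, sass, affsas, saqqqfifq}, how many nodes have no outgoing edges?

A leaf is a node with no children — equivalently, the end of a word that is not a proper prefix of any other stored word.
Those words: "affsaiaaqqq", "affsasqifq", "sai", "saqqqfifq", "saqsias", "sasisafi", "sass"
Leaf count: 7

7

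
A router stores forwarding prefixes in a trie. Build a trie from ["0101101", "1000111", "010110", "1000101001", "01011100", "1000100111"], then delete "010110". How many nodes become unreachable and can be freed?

0

After clearing the end-marker at "010110", prune upward until reaching a node still needed by another word.
Every node on "010110" is still needed (e.g. by "0101101"), so nothing is freed.
Nodes removed: 0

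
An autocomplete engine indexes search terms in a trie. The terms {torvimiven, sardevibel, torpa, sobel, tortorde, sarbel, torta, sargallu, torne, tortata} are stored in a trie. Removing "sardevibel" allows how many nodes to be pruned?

7

Walk "sardevibel" from the leaf back toward the root, removing each node that no remaining word uses.
The suffix "devibel" (7 nodes) is used only by "sardevibel"; the node for "sar" still has the child "b", so pruning stops there.
Nodes removed: 7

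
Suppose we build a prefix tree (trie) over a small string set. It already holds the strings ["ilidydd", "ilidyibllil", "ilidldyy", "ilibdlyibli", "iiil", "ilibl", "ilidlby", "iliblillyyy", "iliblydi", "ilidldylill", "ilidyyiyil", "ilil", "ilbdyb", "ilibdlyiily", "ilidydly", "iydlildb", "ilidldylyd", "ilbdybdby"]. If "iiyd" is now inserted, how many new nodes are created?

2

"ii" is already a path in the trie; the remaining "yd" must be added.
So 4 − 2 = 2 new nodes.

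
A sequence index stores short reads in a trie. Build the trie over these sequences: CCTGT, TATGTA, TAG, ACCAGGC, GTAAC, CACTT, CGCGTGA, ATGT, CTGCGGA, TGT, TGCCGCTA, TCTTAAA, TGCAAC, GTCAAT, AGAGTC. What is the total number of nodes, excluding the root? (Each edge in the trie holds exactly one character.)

69

Insert word by word; a character creates a node only if that edge doesn't already exist:
  "CCTGT" → 5 new (C, C, T, G, T)
  "TATGTA" → 6 new (T, A, T, G, T, A)
  "TAG" → prefix "TA" already present; 1 new (G)
  "ACCAGGC" → 7 new (A, C, C, A, G, G, C)
  "GTAAC" → 5 new (G, T, A, A, C)
  "CACTT" → prefix "C" already present; 4 new (A, C, T, T)
  "CGCGTGA" → prefix "C" already present; 6 new (G, C, G, T, G, A)
  "ATGT" → prefix "A" already present; 3 new (T, G, T)
  "CTGCGGA" → prefix "C" already present; 6 new (T, G, C, G, G, A)
  "TGT" → prefix "T" already present; 2 new (G, T)
  "TGCCGCTA" → prefix "TG" already present; 6 new (C, C, G, C, T, A)
  "TCTTAAA" → prefix "T" already present; 6 new (C, T, T, A, A, A)
  "TGCAAC" → prefix "TGC" already present; 3 new (A, A, C)
  "GTCAAT" → prefix "GT" already present; 4 new (C, A, A, T)
  "AGAGTC" → prefix "A" already present; 5 new (G, A, G, T, C)
Total nodes = 5 + 6 + 1 + 7 + 5 + 4 + 6 + 3 + 6 + 2 + 6 + 6 + 3 + 4 + 5 = 69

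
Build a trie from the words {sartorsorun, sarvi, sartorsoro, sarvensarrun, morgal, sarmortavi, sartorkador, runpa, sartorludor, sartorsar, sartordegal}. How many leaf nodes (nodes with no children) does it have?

Leaves are exactly the stored words that no other stored word extends.
Those words: "morgal", "runpa", "sarmortavi", "sartordegal", "sartorkador", "sartorludor", "sartorsar", "sartorsoro", "sartorsorun", "sarvensarrun", "sarvi"
Leaf count: 11

11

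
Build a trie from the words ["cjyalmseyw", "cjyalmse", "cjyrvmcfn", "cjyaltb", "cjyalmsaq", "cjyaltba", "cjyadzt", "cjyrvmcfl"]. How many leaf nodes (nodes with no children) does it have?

6

Leaves are exactly the stored words that no other stored word extends.
Those words: "cjyadzt", "cjyalmsaq", "cjyalmseyw", "cjyaltba", "cjyrvmcfl", "cjyrvmcfn"
Leaf count: 6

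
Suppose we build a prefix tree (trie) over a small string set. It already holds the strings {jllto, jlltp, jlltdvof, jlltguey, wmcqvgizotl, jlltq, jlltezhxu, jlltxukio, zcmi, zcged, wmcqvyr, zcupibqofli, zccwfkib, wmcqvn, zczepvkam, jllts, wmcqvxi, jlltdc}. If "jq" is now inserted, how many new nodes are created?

1

The longest prefix of "jq" already in the trie is "j" (length 1).
New nodes needed: |"jq"| − 1 = 2 − 1 = 1.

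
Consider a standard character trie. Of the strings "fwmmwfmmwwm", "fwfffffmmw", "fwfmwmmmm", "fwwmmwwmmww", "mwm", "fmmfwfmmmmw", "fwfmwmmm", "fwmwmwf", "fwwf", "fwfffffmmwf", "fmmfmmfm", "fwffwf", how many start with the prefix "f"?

11

Traverse to the node for "f", then collect every word in that subtree.
Words under "f": fmmfmmfm, fmmfwfmmmmw, fwfffffmmw, fwfffffmmwf, fwffwf, fwfmwmmm, fwfmwmmmm, fwmmwfmmwwm, fwmwmwf, fwwf, fwwmmwwmmww
Count: 11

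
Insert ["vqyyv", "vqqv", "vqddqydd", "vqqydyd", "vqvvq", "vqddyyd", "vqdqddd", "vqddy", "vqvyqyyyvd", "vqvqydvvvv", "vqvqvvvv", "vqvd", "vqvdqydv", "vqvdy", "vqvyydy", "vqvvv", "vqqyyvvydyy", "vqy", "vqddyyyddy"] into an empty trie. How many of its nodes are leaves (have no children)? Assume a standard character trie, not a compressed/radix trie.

16

Leaves are exactly the stored words that no other stored word extends.
Those words: "vqddqydd", "vqddyyd", "vqddyyyddy", "vqdqddd", "vqqv", "vqqydyd", "vqqyyvvydyy", "vqvdqydv", "vqvdy", "vqvqvvvv", "vqvqydvvvv", "vqvvq", "vqvvv", "vqvyqyyyvd", "vqvyydy", "vqyyv"
Leaf count: 16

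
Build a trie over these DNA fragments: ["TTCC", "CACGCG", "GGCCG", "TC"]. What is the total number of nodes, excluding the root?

Trie structure (* marks end of a word):
(root)
├─ C
│  └─ A
│     └─ C
│        └─ G
│           └─ C
│              └─ G *
├─ G
│  └─ G
│     └─ C
│        └─ C
│           └─ G *
└─ T
   ├─ C *
   └─ T
      └─ C
         └─ C *
Counting every labelled node above: 16.

16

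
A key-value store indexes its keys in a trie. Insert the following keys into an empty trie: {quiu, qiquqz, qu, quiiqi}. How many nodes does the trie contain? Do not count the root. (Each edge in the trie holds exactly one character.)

For each word, the new-node count is its length minus the longest prefix already in the trie:
  "quiu" → 4 new (q, u, i, u)
  "qiquqz" → prefix "q" already present; 5 new (i, q, u, q, z)
  "qu" → prefix "qu" already present; 0 new (none)
  "quiiqi" → prefix "qui" already present; 3 new (i, q, i)
Total nodes = 4 + 5 + 0 + 3 = 12

12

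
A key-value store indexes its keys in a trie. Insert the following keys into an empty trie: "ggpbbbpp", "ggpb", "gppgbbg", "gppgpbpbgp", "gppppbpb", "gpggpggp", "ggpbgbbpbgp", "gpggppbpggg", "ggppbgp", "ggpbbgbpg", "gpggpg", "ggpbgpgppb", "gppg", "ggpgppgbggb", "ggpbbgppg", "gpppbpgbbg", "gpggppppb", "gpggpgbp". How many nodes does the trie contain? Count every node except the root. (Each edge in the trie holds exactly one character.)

Insert word by word; a character creates a node only if that edge doesn't already exist:
  "ggpbbbpp" → 8 new (g, g, p, b, b, b, p, p)
  "ggpb" → prefix "ggpb" already present; 0 new (none)
  "gppgbbg" → prefix "g" already present; 6 new (p, p, g, b, b, g)
  "gppgpbpbgp" → prefix "gppg" already present; 6 new (p, b, p, b, g, p)
  "gppppbpb" → prefix "gpp" already present; 5 new (p, p, b, p, b)
  "gpggpggp" → prefix "gp" already present; 6 new (g, g, p, g, g, p)
  "ggpbgbbpbgp" → prefix "ggpb" already present; 7 new (g, b, b, p, b, g, p)
  "gpggppbpggg" → prefix "gpggp" already present; 6 new (p, b, p, g, g, g)
  "ggppbgp" → prefix "ggp" already present; 4 new (p, b, g, p)
  "ggpbbgbpg" → prefix "ggpbb" already present; 4 new (g, b, p, g)
  "gpggpg" → prefix "gpggpg" already present; 0 new (none)
  "ggpbgpgppb" → prefix "ggpbg" already present; 5 new (p, g, p, p, b)
  "gppg" → prefix "gppg" already present; 0 new (none)
  "ggpgppgbggb" → prefix "ggp" already present; 8 new (g, p, p, g, b, g, g, b)
  "ggpbbgppg" → prefix "ggpbbg" already present; 3 new (p, p, g)
  "gpppbpgbbg" → prefix "gppp" already present; 6 new (b, p, g, b, b, g)
  "gpggppppb" → prefix "gpggpp" already present; 3 new (p, p, b)
  "gpggpgbp" → prefix "gpggpg" already present; 2 new (b, p)
Total nodes = 8 + 0 + 6 + 6 + 5 + 6 + 7 + 6 + 4 + 4 + 0 + 5 + 0 + 8 + 3 + 6 + 3 + 2 = 79

79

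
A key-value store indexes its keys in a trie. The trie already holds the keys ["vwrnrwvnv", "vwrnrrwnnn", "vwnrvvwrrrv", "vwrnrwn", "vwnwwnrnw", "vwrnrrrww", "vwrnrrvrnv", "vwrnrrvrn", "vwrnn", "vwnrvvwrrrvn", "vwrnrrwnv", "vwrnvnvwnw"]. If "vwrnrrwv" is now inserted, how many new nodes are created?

"vwrnrrw" is already a path in the trie; the remaining "v" must be added.
Each of the 1 remaining characters creates one node.

1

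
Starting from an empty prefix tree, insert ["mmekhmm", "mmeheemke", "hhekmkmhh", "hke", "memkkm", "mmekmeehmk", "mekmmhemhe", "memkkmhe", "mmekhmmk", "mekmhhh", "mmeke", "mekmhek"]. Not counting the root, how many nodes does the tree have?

52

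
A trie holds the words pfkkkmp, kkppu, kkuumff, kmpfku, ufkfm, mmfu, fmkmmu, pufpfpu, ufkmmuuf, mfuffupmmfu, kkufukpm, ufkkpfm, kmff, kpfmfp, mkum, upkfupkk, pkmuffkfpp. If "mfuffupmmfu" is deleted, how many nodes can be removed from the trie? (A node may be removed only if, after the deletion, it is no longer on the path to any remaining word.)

10

After clearing the end-marker at "mfuffupmmfu", prune upward until reaching a node still needed by another word.
The suffix "fuffupmmfu" (10 nodes) is used only by "mfuffupmmfu"; the node for "m" still has the child "m", so pruning stops there.
Nodes removed: 10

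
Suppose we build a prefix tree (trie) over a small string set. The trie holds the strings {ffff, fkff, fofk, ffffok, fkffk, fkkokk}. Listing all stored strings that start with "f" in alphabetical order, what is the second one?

DFS of the "f" subtree visits, in order: "ffff", "ffffok", "fkff", "fkffk", "fkkokk", "fofk"
The 2nd is ffffok.

ffffok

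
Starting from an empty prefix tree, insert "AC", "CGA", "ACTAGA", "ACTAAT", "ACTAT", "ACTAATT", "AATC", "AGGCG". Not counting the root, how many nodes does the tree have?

20

Trie structure (* marks end of a word):
(root)
├─ A
│  ├─ A
│  │  └─ T
│  │     └─ C *
│  ├─ C *
│  │  └─ T
│  │     └─ A
│  │        ├─ A
│  │        │  └─ T *
│  │        │     └─ T *
│  │        ├─ G
│  │        │  └─ A *
│  │        └─ T *
│  └─ G
│     └─ G
│        └─ C
│           └─ G *
└─ C
   └─ G
      └─ A *
Counting every labelled node above: 20.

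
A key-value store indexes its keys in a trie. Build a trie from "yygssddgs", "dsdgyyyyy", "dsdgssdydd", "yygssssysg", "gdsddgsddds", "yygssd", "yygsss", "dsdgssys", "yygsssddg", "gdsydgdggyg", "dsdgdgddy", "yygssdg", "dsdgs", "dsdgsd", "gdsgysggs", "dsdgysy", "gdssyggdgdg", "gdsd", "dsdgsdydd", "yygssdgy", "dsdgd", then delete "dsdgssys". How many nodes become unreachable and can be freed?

2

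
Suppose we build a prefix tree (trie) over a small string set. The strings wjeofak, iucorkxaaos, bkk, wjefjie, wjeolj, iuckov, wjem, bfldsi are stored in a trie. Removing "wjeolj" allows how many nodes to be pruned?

A node on "wjeolj"'s path can go only if nothing else ends at it or branches off below it.
The suffix "lj" (2 nodes) is used only by "wjeolj"; the node for "wjeo" still has the child "f", so pruning stops there.
Nodes removed: 2

2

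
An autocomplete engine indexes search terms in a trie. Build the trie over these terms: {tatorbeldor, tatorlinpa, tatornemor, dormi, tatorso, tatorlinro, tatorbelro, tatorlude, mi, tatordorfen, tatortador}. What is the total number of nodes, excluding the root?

48

For each word, the new-node count is its length minus the longest prefix already in the trie:
  "tatorbeldor" → 11 new (t, a, t, o, r, b, e, l, d, o, r)
  "tatorlinpa" → prefix "tator" already present; 5 new (l, i, n, p, a)
  "tatornemor" → prefix "tator" already present; 5 new (n, e, m, o, r)
  "dormi" → 5 new (d, o, r, m, i)
  "tatorso" → prefix "tator" already present; 2 new (s, o)
  "tatorlinro" → prefix "tatorlin" already present; 2 new (r, o)
  "tatorbelro" → prefix "tatorbel" already present; 2 new (r, o)
  "tatorlude" → prefix "tatorl" already present; 3 new (u, d, e)
  "mi" → 2 new (m, i)
  "tatordorfen" → prefix "tator" already present; 6 new (d, o, r, f, e, n)
  "tatortador" → prefix "tator" already present; 5 new (t, a, d, o, r)
Total nodes = 11 + 5 + 5 + 5 + 2 + 2 + 2 + 3 + 2 + 6 + 5 = 48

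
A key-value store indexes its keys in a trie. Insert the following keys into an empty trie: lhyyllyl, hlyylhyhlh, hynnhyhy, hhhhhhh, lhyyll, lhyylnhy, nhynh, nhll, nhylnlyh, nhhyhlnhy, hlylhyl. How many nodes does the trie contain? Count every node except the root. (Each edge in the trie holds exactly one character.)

57

Insert word by word; a character creates a node only if that edge doesn't already exist:
  "lhyyllyl" → 8 new (l, h, y, y, l, l, y, l)
  "hlyylhyhlh" → 10 new (h, l, y, y, l, h, y, h, l, h)
  "hynnhyhy" → prefix "h" already present; 7 new (y, n, n, h, y, h, y)
  "hhhhhhh" → prefix "h" already present; 6 new (h, h, h, h, h, h)
  "lhyyll" → prefix "lhyyll" already present; 0 new (none)
  "lhyylnhy" → prefix "lhyyl" already present; 3 new (n, h, y)
  "nhynh" → 5 new (n, h, y, n, h)
  "nhll" → prefix "nh" already present; 2 new (l, l)
  "nhylnlyh" → prefix "nhy" already present; 5 new (l, n, l, y, h)
  "nhhyhlnhy" → prefix "nh" already present; 7 new (h, y, h, l, n, h, y)
  "hlylhyl" → prefix "hly" already present; 4 new (l, h, y, l)
Total nodes = 8 + 10 + 7 + 6 + 0 + 3 + 5 + 2 + 5 + 7 + 4 = 57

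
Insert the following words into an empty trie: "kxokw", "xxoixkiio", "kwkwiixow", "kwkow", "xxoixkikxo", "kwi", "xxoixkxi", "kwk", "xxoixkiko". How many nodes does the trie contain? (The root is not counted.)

Trace insertions, counting only characters that open a new branch:
  "kxokw" → 5 new (k, x, o, k, w)
  "xxoixkiio" → 9 new (x, x, o, i, x, k, i, i, o)
  "kwkwiixow" → prefix "k" already present; 8 new (w, k, w, i, i, x, o, w)
  "kwkow" → prefix "kwk" already present; 2 new (o, w)
  "xxoixkikxo" → prefix "xxoixki" already present; 3 new (k, x, o)
  "kwi" → prefix "kw" already present; 1 new (i)
  "xxoixkxi" → prefix "xxoixk" already present; 2 new (x, i)
  "kwk" → prefix "kwk" already present; 0 new (none)
  "xxoixkiko" → prefix "xxoixkik" already present; 1 new (o)
Total nodes = 5 + 9 + 8 + 2 + 3 + 1 + 2 + 0 + 1 = 31

31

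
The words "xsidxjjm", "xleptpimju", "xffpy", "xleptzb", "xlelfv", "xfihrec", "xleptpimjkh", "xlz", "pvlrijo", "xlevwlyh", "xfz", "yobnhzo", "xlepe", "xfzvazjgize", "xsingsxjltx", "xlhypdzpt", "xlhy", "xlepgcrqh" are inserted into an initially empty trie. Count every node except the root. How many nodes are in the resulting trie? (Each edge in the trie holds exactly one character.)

83

For each word, the new-node count is its length minus the longest prefix already in the trie:
  "xsidxjjm" → 8 new (x, s, i, d, x, j, j, m)
  "xleptpimju" → prefix "x" already present; 9 new (l, e, p, t, p, i, m, j, u)
  "xffpy" → prefix "x" already present; 4 new (f, f, p, y)
  "xleptzb" → prefix "xlept" already present; 2 new (z, b)
  "xlelfv" → prefix "xle" already present; 3 new (l, f, v)
  "xfihrec" → prefix "xf" already present; 5 new (i, h, r, e, c)
  "xleptpimjkh" → prefix "xleptpimj" already present; 2 new (k, h)
  "xlz" → prefix "xl" already present; 1 new (z)
  "pvlrijo" → 7 new (p, v, l, r, i, j, o)
  "xlevwlyh" → prefix "xle" already present; 5 new (v, w, l, y, h)
  "xfz" → prefix "xf" already present; 1 new (z)
  "yobnhzo" → 7 new (y, o, b, n, h, z, o)
  "xlepe" → prefix "xlep" already present; 1 new (e)
  "xfzvazjgize" → prefix "xfz" already present; 8 new (v, a, z, j, g, i, z, e)
  "xsingsxjltx" → prefix "xsi" already present; 8 new (n, g, s, x, j, l, t, x)
  "xlhypdzpt" → prefix "xl" already present; 7 new (h, y, p, d, z, p, t)
  "xlhy" → prefix "xlhy" already present; 0 new (none)
  "xlepgcrqh" → prefix "xlep" already present; 5 new (g, c, r, q, h)
Total nodes = 8 + 9 + 4 + 2 + 3 + 5 + 2 + 1 + 7 + 5 + 1 + 7 + 1 + 8 + 8 + 7 + 0 + 5 = 83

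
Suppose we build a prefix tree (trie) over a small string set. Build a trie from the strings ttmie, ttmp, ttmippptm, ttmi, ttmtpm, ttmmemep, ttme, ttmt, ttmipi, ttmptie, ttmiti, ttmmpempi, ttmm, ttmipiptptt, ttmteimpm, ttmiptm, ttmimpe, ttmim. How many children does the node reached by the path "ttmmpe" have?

1

The children of the "ttmmpe" node are the distinct next characters among strings starting with "ttmmpe".
Characters that immediately follow "ttmmpe" among the stored strings: {m}.
That node has 1 child edge.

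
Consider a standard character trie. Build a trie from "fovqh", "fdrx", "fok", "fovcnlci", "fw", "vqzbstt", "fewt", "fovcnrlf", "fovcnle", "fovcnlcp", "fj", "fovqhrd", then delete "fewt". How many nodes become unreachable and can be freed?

3

Walk "fewt" from the leaf back toward the root, removing each node that no remaining word uses.
The suffix "ewt" (3 nodes) is used only by "fewt"; the node for "f" still has the child "o", so pruning stops there.
Nodes removed: 3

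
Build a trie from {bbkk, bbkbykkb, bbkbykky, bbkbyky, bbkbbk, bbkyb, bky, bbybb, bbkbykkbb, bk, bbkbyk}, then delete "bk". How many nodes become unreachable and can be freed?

0

A node on "bk"'s path can go only if nothing else ends at it or branches off below it.
Every node on "bk" is still needed (e.g. by "bky"), so nothing is freed.
Nodes removed: 0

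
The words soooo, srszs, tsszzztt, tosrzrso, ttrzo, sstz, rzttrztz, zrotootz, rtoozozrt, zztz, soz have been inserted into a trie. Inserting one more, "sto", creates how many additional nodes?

"s" is already a path in the trie; the remaining "to" must be added.
New nodes needed: |"sto"| − 1 = 3 − 1 = 2.

2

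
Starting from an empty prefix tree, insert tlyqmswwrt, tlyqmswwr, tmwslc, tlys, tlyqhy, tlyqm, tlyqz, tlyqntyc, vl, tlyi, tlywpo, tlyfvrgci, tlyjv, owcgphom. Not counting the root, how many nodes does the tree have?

Insert word by word; a character creates a node only if that edge doesn't already exist:
  "tlyqmswwrt" → 10 new (t, l, y, q, m, s, w, w, r, t)
  "tlyqmswwr" → prefix "tlyqmswwr" already present; 0 new (none)
  "tmwslc" → prefix "t" already present; 5 new (m, w, s, l, c)
  "tlys" → prefix "tly" already present; 1 new (s)
  "tlyqhy" → prefix "tlyq" already present; 2 new (h, y)
  "tlyqm" → prefix "tlyqm" already present; 0 new (none)
  "tlyqz" → prefix "tlyq" already present; 1 new (z)
  "tlyqntyc" → prefix "tlyq" already present; 4 new (n, t, y, c)
  "vl" → 2 new (v, l)
  "tlyi" → prefix "tly" already present; 1 new (i)
  "tlywpo" → prefix "tly" already present; 3 new (w, p, o)
  "tlyfvrgci" → prefix "tly" already present; 6 new (f, v, r, g, c, i)
  "tlyjv" → prefix "tly" already present; 2 new (j, v)
  "owcgphom" → 8 new (o, w, c, g, p, h, o, m)
Total nodes = 10 + 0 + 5 + 1 + 2 + 0 + 1 + 4 + 2 + 1 + 3 + 6 + 2 + 8 = 45

45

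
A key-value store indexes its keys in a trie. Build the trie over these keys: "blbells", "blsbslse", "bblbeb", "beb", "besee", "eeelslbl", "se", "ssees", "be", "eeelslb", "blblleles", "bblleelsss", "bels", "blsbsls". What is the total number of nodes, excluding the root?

52

Count nodes per top-level branch (shared prefixes stored once):
  'b'-branch (bblbeb, bblleelsss, be, beb, bels, besee, blbells, blblleles, blsbsls, blsbslse): 38 nodes
  'e'-branch (eeelslb, eeelslbl): 8 nodes
  's'-branch (se, ssees): 6 nodes
Sum: 52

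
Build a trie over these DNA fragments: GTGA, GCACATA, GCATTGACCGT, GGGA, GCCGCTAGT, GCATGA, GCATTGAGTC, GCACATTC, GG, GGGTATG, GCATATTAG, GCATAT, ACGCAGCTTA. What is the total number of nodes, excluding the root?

Insert word by word; a character creates a node only if that edge doesn't already exist:
  "GTGA" → 4 new (G, T, G, A)
  "GCACATA" → prefix "G" already present; 6 new (C, A, C, A, T, A)
  "GCATTGACCGT" → prefix "GCA" already present; 8 new (T, T, G, A, C, C, G, T)
  "GGGA" → prefix "G" already present; 3 new (G, G, A)
  "GCCGCTAGT" → prefix "GC" already present; 7 new (C, G, C, T, A, G, T)
  "GCATGA" → prefix "GCAT" already present; 2 new (G, A)
  "GCATTGAGTC" → prefix "GCATTGA" already present; 3 new (G, T, C)
  "GCACATTC" → prefix "GCACAT" already present; 2 new (T, C)
  "GG" → prefix "GG" already present; 0 new (none)
  "GGGTATG" → prefix "GGG" already present; 4 new (T, A, T, G)
  "GCATATTAG" → prefix "GCAT" already present; 5 new (A, T, T, A, G)
  "GCATAT" → prefix "GCATAT" already present; 0 new (none)
  "ACGCAGCTTA" → 10 new (A, C, G, C, A, G, C, T, T, A)
Total nodes = 4 + 6 + 8 + 3 + 7 + 2 + 3 + 2 + 0 + 4 + 5 + 0 + 10 = 54

54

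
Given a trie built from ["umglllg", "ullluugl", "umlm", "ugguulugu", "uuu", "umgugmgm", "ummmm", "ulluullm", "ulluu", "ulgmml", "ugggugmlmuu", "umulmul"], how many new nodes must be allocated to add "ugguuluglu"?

Walking "ugguuluglu" from the root, the first 8 characters ("ugguulug") follow existing edges; "l" is the first miss.
Each of the 2 remaining characters creates one node.

2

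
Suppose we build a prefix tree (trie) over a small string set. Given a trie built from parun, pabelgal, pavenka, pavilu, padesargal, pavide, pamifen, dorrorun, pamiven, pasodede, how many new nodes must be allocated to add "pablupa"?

The longest prefix of "pablupa" already in the trie is "pab" (length 3).
Each of the 4 remaining characters creates one node.

4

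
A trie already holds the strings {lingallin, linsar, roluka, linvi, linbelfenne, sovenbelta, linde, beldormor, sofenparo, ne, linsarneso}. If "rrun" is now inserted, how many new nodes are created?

"r" is already a path in the trie; the remaining "run" must be added.
Each of the 3 remaining characters creates one node.

3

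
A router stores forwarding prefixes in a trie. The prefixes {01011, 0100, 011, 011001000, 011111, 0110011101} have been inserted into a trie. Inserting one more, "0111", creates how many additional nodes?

0

"0111" is already a full path in the trie; only an end-marker is added.
No new nodes are needed: 0.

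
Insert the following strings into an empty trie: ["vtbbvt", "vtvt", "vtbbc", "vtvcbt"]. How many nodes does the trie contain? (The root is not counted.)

12

Insert word by word; a character creates a node only if that edge doesn't already exist:
  "vtbbvt" → 6 new (v, t, b, b, v, t)
  "vtvt" → prefix "vt" already present; 2 new (v, t)
  "vtbbc" → prefix "vtbb" already present; 1 new (c)
  "vtvcbt" → prefix "vtv" already present; 3 new (c, b, t)
Total nodes = 6 + 2 + 1 + 3 = 12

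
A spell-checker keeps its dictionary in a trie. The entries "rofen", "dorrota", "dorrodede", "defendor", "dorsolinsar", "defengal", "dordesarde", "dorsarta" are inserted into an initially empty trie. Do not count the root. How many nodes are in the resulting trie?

Insert word by word; a character creates a node only if that edge doesn't already exist:
  "rofen" → 5 new (r, o, f, e, n)
  "dorrota" → 7 new (d, o, r, r, o, t, a)
  "dorrodede" → prefix "dorro" already present; 4 new (d, e, d, e)
  "defendor" → prefix "d" already present; 7 new (e, f, e, n, d, o, r)
  "dorsolinsar" → prefix "dor" already present; 8 new (s, o, l, i, n, s, a, r)
  "defengal" → prefix "defen" already present; 3 new (g, a, l)
  "dordesarde" → prefix "dor" already present; 7 new (d, e, s, a, r, d, e)
  "dorsarta" → prefix "dors" already present; 4 new (a, r, t, a)
Total nodes = 5 + 7 + 4 + 7 + 8 + 3 + 7 + 4 = 45

45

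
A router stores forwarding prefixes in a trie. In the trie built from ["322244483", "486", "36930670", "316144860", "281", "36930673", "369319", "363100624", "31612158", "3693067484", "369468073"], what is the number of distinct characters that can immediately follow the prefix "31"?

1

Follow the path "31" to its node, then look at its outgoing edges.
Distinct next characters after "31": 6.
That node has 1 child edge.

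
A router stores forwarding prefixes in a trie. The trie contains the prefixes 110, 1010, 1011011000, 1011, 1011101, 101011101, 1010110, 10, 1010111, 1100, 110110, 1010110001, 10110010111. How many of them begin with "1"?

13

Traverse to the node for "1", then collect every word in that subtree.
Matches: "10", "1010", "1010110", "1010110001", "1010111", "101011101", "1011", "10110010111", "1011011000", "1011101", "110", "1100", "110110"
Count: 13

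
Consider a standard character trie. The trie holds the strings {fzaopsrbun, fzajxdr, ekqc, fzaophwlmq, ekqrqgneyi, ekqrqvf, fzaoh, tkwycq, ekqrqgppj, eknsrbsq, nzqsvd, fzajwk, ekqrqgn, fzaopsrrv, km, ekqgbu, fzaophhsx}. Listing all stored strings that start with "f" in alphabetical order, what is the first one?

fzajwk

Filter for "f…" and sort: "fzajwk", "fzajxdr", "fzaoh", "fzaophhsx", "fzaophwlmq", "fzaopsrbun", "fzaopsrrv"
Position 1: fzajwk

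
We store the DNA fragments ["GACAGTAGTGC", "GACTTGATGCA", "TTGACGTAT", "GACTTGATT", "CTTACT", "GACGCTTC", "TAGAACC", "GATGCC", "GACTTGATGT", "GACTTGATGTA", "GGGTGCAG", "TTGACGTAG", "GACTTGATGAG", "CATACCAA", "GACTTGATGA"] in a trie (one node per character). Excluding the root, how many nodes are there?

Insert word by word; a character creates a node only if that edge doesn't already exist:
  "GACAGTAGTGC" → 11 new (G, A, C, A, G, T, A, G, T, G, C)
  "GACTTGATGCA" → prefix "GAC" already present; 8 new (T, T, G, A, T, G, C, A)
  "TTGACGTAT" → 9 new (T, T, G, A, C, G, T, A, T)
  "GACTTGATT" → prefix "GACTTGAT" already present; 1 new (T)
  "CTTACT" → 6 new (C, T, T, A, C, T)
  "GACGCTTC" → prefix "GAC" already present; 5 new (G, C, T, T, C)
  "TAGAACC" → prefix "T" already present; 6 new (A, G, A, A, C, C)
  "GATGCC" → prefix "GA" already present; 4 new (T, G, C, C)
  "GACTTGATGT" → prefix "GACTTGATG" already present; 1 new (T)
  "GACTTGATGTA" → prefix "GACTTGATGT" already present; 1 new (A)
  "GGGTGCAG" → prefix "G" already present; 7 new (G, G, T, G, C, A, G)
  "TTGACGTAG" → prefix "TTGACGTA" already present; 1 new (G)
  "GACTTGATGAG" → prefix "GACTTGATG" already present; 2 new (A, G)
  "CATACCAA" → prefix "C" already present; 7 new (A, T, A, C, C, A, A)
  "GACTTGATGA" → prefix "GACTTGATGA" already present; 0 new (none)
Total nodes = 11 + 8 + 9 + 1 + 6 + 5 + 6 + 4 + 1 + 1 + 7 + 1 + 2 + 7 + 0 = 69

69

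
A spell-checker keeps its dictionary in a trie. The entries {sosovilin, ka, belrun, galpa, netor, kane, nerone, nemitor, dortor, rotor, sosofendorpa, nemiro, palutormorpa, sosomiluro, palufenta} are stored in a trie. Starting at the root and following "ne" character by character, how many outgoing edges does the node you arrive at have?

Walk "ne" from the root, arriving at one node.
Characters that immediately follow "ne" among the stored strings: {m, r, t}.
That node has 3 child edges.

3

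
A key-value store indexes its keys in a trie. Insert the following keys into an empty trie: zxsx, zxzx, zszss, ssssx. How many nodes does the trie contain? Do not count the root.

Trace insertions, counting only characters that open a new branch:
  "zxsx" → 4 new (z, x, s, x)
  "zxzx" → prefix "zx" already present; 2 new (z, x)
  "zszss" → prefix "z" already present; 4 new (s, z, s, s)
  "ssssx" → 5 new (s, s, s, s, x)
Total nodes = 4 + 2 + 4 + 5 = 15

15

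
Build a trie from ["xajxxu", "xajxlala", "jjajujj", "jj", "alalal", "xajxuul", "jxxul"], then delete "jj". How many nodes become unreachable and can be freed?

0

Walk "jj" from the leaf back toward the root, removing each node that no remaining word uses.
Every node on "jj" is still needed (e.g. by "jjajujj"), so nothing is freed.
Nodes removed: 0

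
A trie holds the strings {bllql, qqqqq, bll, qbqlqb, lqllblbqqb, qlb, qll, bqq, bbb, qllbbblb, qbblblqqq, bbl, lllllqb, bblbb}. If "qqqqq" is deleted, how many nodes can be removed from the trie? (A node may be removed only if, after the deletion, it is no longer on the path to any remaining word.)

4

A node on "qqqqq"'s path can go only if nothing else ends at it or branches off below it.
The suffix "qqqq" (4 nodes) is used only by "qqqqq"; the node for "q" still has the child "b", so pruning stops there.
Nodes removed: 4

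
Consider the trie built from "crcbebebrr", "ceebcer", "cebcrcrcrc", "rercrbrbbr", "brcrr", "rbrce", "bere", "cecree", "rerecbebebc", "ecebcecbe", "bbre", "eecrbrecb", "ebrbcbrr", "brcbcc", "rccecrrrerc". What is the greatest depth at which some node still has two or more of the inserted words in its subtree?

Look for the deepest trie node that still has at least two words in its subtree.
e.g. "brcbcc" and "brcrr" share the prefix "brc" of length 3; no pair shares a longer one.
Longest shared-prefix length: 3

3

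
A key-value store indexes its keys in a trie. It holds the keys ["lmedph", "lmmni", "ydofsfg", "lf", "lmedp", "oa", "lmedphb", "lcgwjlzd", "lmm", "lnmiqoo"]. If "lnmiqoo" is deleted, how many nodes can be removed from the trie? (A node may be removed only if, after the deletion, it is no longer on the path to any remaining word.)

Walk "lnmiqoo" from the leaf back toward the root, removing each node that no remaining word uses.
The suffix "nmiqoo" (6 nodes) is used only by "lnmiqoo"; the node for "l" still has the child "m", so pruning stops there.
Nodes removed: 6

6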